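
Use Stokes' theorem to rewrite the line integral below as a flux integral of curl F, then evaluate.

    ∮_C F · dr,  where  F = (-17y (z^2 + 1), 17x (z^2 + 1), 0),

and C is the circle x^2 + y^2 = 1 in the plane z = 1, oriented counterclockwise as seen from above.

Let S be the flat disk x^2 + y^2 ≤ 1 in the plane z = 1, with upward unit normal n̂ = ẑ. By Stokes' theorem,

    ∮_C F · dr = ∬_S (∇ × F) · n̂ dS = ∬_D (curl F)_z dA,

where D is the disk x^2 + y^2 ≤ 1.

Compute the curl of F = (-17y (z^2 + 1), 17x (z^2 + 1), 0):
    (∇ × F)_x = ∂F_z/∂y - ∂F_y/∂z = -34x z,
    (∇ × F)_y = ∂F_x/∂z - ∂F_z/∂x = -34y z,
    (∇ × F)_z = ∂F_y/∂x - ∂F_x/∂y = 34z^2 + 34.

On z = 1, (curl F)_z = 68.

Convert to polar (x = r cos θ, y = r sin θ, dA = r dr dθ); the integrand becomes 68, so

    ∬_D (curl F)_z dA = ∫_0^{2π} ∫_0^{1} (68) · r dr dθ.

Inner (r from 0 to 1): 34.
Outer (θ from 0 to 2π): 68π.

Therefore ∮_C F · dr = 68π.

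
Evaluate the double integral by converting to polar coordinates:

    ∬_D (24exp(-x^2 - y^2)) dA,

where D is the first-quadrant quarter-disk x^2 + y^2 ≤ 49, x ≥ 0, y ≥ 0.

The region D is 0 ≤ r ≤ 7, 0 ≤ θ ≤ π/2 in polar coordinates, where x = r cos(θ), y = r sin(θ), and dA = r dr dθ.

Under the substitution, the integrand becomes 24exp(-r^2), so

    ∬_D (24exp(-x^2 - y^2)) dA = ∫_{0}^{π/2} ∫_{0}^{7} (24exp(-r^2)) · r dr dθ.

Inner integral (in r): ∫_{0}^{7} (24exp(-r^2)) · r dr = 12 - 12exp(-49).

Outer integral (in θ): ∫_{0}^{π/2} (12 - 12exp(-49)) dθ = -6π exp(-49) + 6π.

Therefore ∬_D (24exp(-x^2 - y^2)) dA = -6π exp(-49) + 6π.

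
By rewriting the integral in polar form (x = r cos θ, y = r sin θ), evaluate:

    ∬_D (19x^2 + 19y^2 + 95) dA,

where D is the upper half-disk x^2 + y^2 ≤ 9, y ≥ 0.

The region D is 0 ≤ r ≤ 3, 0 ≤ θ ≤ π in polar coordinates, where x = r cos(θ), y = r sin(θ), and dA = r dr dθ.

Under the substitution, the integrand becomes 19r^2 + 95, so

    ∬_D (19x^2 + 19y^2 + 95) dA = ∫_{0}^{π} ∫_{0}^{3} (19r^2 + 95) · r dr dθ.

Inner integral (in r): ∫_{0}^{3} (19r^2 + 95) · r dr = 3249/4.

Outer integral (in θ): ∫_{0}^{π} (3249/4) dθ = 3249π/4.

Therefore ∬_D (19x^2 + 19y^2 + 95) dA = 3249π/4.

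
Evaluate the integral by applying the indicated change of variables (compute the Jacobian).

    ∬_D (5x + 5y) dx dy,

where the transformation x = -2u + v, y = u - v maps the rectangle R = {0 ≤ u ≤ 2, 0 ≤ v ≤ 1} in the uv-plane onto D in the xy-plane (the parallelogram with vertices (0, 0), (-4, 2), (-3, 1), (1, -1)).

Compute the Jacobian determinant of (x, y) with respect to (u, v):

    ∂(x,y)/∂(u,v) = | -2  1 | = (-2)(-1) - (1)(1) = 1.
                   | 1  -1 |

Its absolute value is |J| = 1 (the area scaling factor).

Substituting x = -2u + v, y = u - v into the integrand,

    5x + 5y → -5u,

so the integral becomes

    ∬_R (-5u) · |J| du dv = ∫_0^2 ∫_0^1 (-5u) dv du.

Inner (v): -5u.
Outer (u): -10.

Therefore ∬_D (5x + 5y) dx dy = -10.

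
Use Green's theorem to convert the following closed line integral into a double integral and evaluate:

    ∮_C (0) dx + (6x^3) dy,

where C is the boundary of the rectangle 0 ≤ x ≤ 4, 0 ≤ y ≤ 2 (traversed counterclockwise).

Green's theorem converts the closed line integral into a double integral over the enclosed region D:

    ∮_C P dx + Q dy = ∬_D (∂Q/∂x - ∂P/∂y) dA.

Here P = 0, Q = 6x^3, so

    ∂Q/∂x = 18x^2,    ∂P/∂y = 0,
    ∂Q/∂x - ∂P/∂y = 18x^2.

D is the region 0 ≤ x ≤ 4, 0 ≤ y ≤ 2. Evaluating the double integral:

    ∬_D (18x^2) dA = ∫_0^{4} ∫_0^{2} (18x^2) dy dx.

Inner (y from 0 to 2): 36x^2.
Outer (x from 0 to 4): 768.

Therefore ∮_C P dx + Q dy = 768.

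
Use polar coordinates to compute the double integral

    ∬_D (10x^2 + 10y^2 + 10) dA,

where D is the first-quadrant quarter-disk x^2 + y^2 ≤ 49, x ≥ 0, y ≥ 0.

The region D is 0 ≤ r ≤ 7, 0 ≤ θ ≤ π/2 in polar coordinates, where x = r cos(θ), y = r sin(θ), and dA = r dr dθ.

Under the substitution, the integrand becomes 10r^2 + 10, so

    ∬_D (10x^2 + 10y^2 + 10) dA = ∫_{0}^{π/2} ∫_{0}^{7} (10r^2 + 10) · r dr dθ.

Inner integral (in r): ∫_{0}^{7} (10r^2 + 10) · r dr = 12495/2.

Outer integral (in θ): ∫_{0}^{π/2} (12495/2) dθ = 12495π/4.

Therefore ∬_D (10x^2 + 10y^2 + 10) dA = 12495π/4.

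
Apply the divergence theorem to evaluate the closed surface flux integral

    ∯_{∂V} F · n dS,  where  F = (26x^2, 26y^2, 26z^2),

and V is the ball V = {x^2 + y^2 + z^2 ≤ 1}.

By the divergence theorem,

    ∯_{∂V} F · n dS = ∭_V (∇ · F) dV.

Compute the divergence:
    ∇ · F = ∂F_x/∂x + ∂F_y/∂y + ∂F_z/∂z = 52x + 52y + 52z.

In spherical coordinates, x = ρ sin(φ) cos(θ), y = ρ sin(φ) sin(θ), z = ρ cos(φ), dV = ρ^2 sin(φ) dρ dφ dθ, with 0 ≤ ρ ≤ 1, 0 ≤ φ ≤ π, 0 ≤ θ ≤ 2π.

The integrand, after substitution and multiplying by the volume element, becomes (52ρ (sqrt(2)sin(φ)sin(θ + π/4) + cos(φ))) · ρ^2 sin(φ), so

    ∭_V (∇·F) dV = ∫_0^{2π} ∫_0^{π} ∫_0^{1} (52ρ (sqrt(2)sin(φ)sin(θ + π/4) + cos(φ))) · ρ^2 sin(φ) dρ dφ dθ.

Inner (ρ from 0 to 1): 13(sqrt(2)sin(φ)sin(θ + π/4) + cos(φ))sin(φ).
Middle (φ from 0 to π): 13sqrt(2)π sin(θ + π/4)/2.
Outer (θ from 0 to 2π): 0.

Therefore ∯_{∂V} F · n dS = 0.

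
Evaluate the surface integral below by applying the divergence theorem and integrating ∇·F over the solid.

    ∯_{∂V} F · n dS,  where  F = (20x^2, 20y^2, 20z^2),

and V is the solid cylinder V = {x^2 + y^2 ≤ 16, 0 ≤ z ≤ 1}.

By the divergence theorem,

    ∯_{∂V} F · n dS = ∭_V (∇ · F) dV.

Compute the divergence:
    ∇ · F = ∂F_x/∂x + ∂F_y/∂y + ∂F_z/∂z = 40x + 40y + 40z.

In cylindrical coordinates, x = r cos(θ), y = r sin(θ), z = z, dV = r dr dθ dz, with 0 ≤ r ≤ 4, 0 ≤ θ ≤ 2π, 0 ≤ z ≤ 1.

The integrand, after substitution and multiplying by the volume element, becomes (40sqrt(2)r sin(θ + π/4) + 40z) · r, so

    ∭_V (∇·F) dV = ∫_0^{2π} ∫_0^{4} ∫_0^{1} (40sqrt(2)r sin(θ + π/4) + 40z) · r dz dr dθ.

Inner (z from 0 to 1): 20r (2sqrt(2)r sin(θ + π/4) + 1).
Middle (r from 0 to 4): 2560sqrt(2)sin(θ + π/4)/3 + 160.
Outer (θ from 0 to 2π): 320π.

Therefore ∯_{∂V} F · n dS = 320π.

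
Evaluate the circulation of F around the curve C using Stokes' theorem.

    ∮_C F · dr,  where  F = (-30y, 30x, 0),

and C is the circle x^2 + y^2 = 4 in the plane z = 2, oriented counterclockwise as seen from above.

Let S be the flat disk x^2 + y^2 ≤ 4 in the plane z = 2, with upward unit normal n̂ = ẑ. By Stokes' theorem,

    ∮_C F · dr = ∬_S (∇ × F) · n̂ dS = ∬_D (curl F)_z dA,

where D is the disk x^2 + y^2 ≤ 4.

Compute the curl of F = (-30y, 30x, 0):
    (∇ × F)_x = ∂F_z/∂y - ∂F_y/∂z = 0,
    (∇ × F)_y = ∂F_x/∂z - ∂F_z/∂x = 0,
    (∇ × F)_z = ∂F_y/∂x - ∂F_x/∂y = 60.

On z = 2, (curl F)_z = 60.

Convert to polar (x = r cos θ, y = r sin θ, dA = r dr dθ); the integrand becomes 60, so

    ∬_D (curl F)_z dA = ∫_0^{2π} ∫_0^{2} (60) · r dr dθ.

Inner (r from 0 to 2): 120.
Outer (θ from 0 to 2π): 240π.

Therefore ∮_C F · dr = 240π.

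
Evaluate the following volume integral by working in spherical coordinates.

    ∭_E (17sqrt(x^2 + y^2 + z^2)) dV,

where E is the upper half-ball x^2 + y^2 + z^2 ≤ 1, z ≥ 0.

In spherical coordinates, x = ρ sin(φ) cos(θ), y = ρ sin(φ) sin(θ), z = ρ cos(φ), and dV = ρ^2 sin(φ) dρ dφ dθ.

The integrand becomes 17ρ, so

    ∭_E (17sqrt(x^2 + y^2 + z^2)) dV = ∫_{0}^{2π} ∫_{0}^{π/2} ∫_{0}^{1} (17ρ) · ρ^2 sin(φ) dρ dφ dθ.

Inner (ρ): 17sin(φ)/4.
Middle (φ): 17/4.
Outer (θ): 17π/2.

Therefore the triple integral equals 17π/2.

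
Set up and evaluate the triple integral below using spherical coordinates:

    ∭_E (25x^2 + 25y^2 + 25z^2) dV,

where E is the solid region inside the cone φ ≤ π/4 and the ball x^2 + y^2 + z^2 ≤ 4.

In spherical coordinates, x = ρ sin(φ) cos(θ), y = ρ sin(φ) sin(θ), z = ρ cos(φ), and dV = ρ^2 sin(φ) dρ dφ dθ.

The integrand becomes 25ρ^2, so

    ∭_E (25x^2 + 25y^2 + 25z^2) dV = ∫_{0}^{2π} ∫_{0}^{π/4} ∫_{0}^{2} (25ρ^2) · ρ^2 sin(φ) dρ dφ dθ.

Inner (ρ): 160sin(φ).
Middle (φ): 160 - 80sqrt(2).
Outer (θ): 160π (2 - sqrt(2)).

Therefore the triple integral equals 160π (2 - sqrt(2)).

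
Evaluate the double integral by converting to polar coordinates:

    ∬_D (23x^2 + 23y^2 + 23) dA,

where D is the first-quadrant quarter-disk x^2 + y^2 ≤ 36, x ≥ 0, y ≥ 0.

The region D is 0 ≤ r ≤ 6, 0 ≤ θ ≤ π/2 in polar coordinates, where x = r cos(θ), y = r sin(θ), and dA = r dr dθ.

Under the substitution, the integrand becomes 23r^2 + 23, so

    ∬_D (23x^2 + 23y^2 + 23) dA = ∫_{0}^{π/2} ∫_{0}^{6} (23r^2 + 23) · r dr dθ.

Inner integral (in r): ∫_{0}^{6} (23r^2 + 23) · r dr = 7866.

Outer integral (in θ): ∫_{0}^{π/2} (7866) dθ = 3933π.

Therefore ∬_D (23x^2 + 23y^2 + 23) dA = 3933π.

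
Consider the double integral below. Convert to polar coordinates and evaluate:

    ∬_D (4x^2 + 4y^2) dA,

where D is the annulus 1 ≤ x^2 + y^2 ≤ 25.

The region D is 1 ≤ r ≤ 5, 0 ≤ θ ≤ 2π in polar coordinates, where x = r cos(θ), y = r sin(θ), and dA = r dr dθ.

Under the substitution, the integrand becomes 4r^2, so

    ∬_D (4x^2 + 4y^2) dA = ∫_{0}^{2π} ∫_{1}^{5} (4r^2) · r dr dθ.

Inner integral (in r): ∫_{1}^{5} (4r^2) · r dr = 624.

Outer integral (in θ): ∫_{0}^{2π} (624) dθ = 1248π.

Therefore ∬_D (4x^2 + 4y^2) dA = 1248π.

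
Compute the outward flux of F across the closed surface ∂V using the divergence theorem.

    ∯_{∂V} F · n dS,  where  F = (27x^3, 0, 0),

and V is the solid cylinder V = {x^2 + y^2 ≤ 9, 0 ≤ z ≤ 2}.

By the divergence theorem,

    ∯_{∂V} F · n dS = ∭_V (∇ · F) dV.

Compute the divergence:
    ∇ · F = ∂F_x/∂x + ∂F_y/∂y + ∂F_z/∂z = 81x^2 + 0 + 0 = 81x^2.

In cylindrical coordinates, x = r cos(θ), y = r sin(θ), z = z, dV = r dr dθ dz, with 0 ≤ r ≤ 3, 0 ≤ θ ≤ 2π, 0 ≤ z ≤ 2.

The integrand, after substitution and multiplying by the volume element, becomes (81r^2cos(θ)^2) · r, so

    ∭_V (∇·F) dV = ∫_0^{2π} ∫_0^{3} ∫_0^{2} (81r^2cos(θ)^2) · r dz dr dθ.

Inner (z from 0 to 2): 162r^3cos(θ)^2.
Middle (r from 0 to 3): 6561cos(θ)^2/2.
Outer (θ from 0 to 2π): 6561π/2.

Therefore ∯_{∂V} F · n dS = 6561π/2.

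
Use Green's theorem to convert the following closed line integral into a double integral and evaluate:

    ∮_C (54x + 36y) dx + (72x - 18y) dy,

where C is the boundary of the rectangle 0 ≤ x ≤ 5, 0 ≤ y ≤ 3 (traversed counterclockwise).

Green's theorem converts the closed line integral into a double integral over the enclosed region D:

    ∮_C P dx + Q dy = ∬_D (∂Q/∂x - ∂P/∂y) dA.

Here P = 54x + 36y, Q = 72x - 18y, so

    ∂Q/∂x = 72,    ∂P/∂y = 36,
    ∂Q/∂x - ∂P/∂y = 36.

D is the region 0 ≤ x ≤ 5, 0 ≤ y ≤ 3. Evaluating the double integral:

    ∬_D (36) dA = ∫_0^{5} ∫_0^{3} (36) dy dx.

Inner (y from 0 to 3): 108.
Outer (x from 0 to 5): 540.

Therefore ∮_C P dx + Q dy = 540.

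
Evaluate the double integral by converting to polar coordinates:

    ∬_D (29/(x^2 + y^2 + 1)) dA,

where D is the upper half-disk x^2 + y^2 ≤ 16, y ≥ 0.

The region D is 0 ≤ r ≤ 4, 0 ≤ θ ≤ π in polar coordinates, where x = r cos(θ), y = r sin(θ), and dA = r dr dθ.

Under the substitution, the integrand becomes 29/(r^2 + 1), so

    ∬_D (29/(x^2 + y^2 + 1)) dA = ∫_{0}^{π} ∫_{0}^{4} (29/(r^2 + 1)) · r dr dθ.

Inner integral (in r): ∫_{0}^{4} (29/(r^2 + 1)) · r dr = 29log(17)/2.

Outer integral (in θ): ∫_{0}^{π} (29log(17)/2) dθ = 29π log(17)/2.

Therefore ∬_D (29/(x^2 + y^2 + 1)) dA = 29π log(17)/2.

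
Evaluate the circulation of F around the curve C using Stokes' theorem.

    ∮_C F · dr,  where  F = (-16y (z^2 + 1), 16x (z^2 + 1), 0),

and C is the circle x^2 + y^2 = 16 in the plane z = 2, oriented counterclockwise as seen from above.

Let S be the flat disk x^2 + y^2 ≤ 16 in the plane z = 2, with upward unit normal n̂ = ẑ. By Stokes' theorem,

    ∮_C F · dr = ∬_S (∇ × F) · n̂ dS = ∬_D (curl F)_z dA,

where D is the disk x^2 + y^2 ≤ 16.

Compute the curl of F = (-16y (z^2 + 1), 16x (z^2 + 1), 0):
    (∇ × F)_x = ∂F_z/∂y - ∂F_y/∂z = -32x z,
    (∇ × F)_y = ∂F_x/∂z - ∂F_z/∂x = -32y z,
    (∇ × F)_z = ∂F_y/∂x - ∂F_x/∂y = 32z^2 + 32.

On z = 2, (curl F)_z = 160.

Convert to polar (x = r cos θ, y = r sin θ, dA = r dr dθ); the integrand becomes 160, so

    ∬_D (curl F)_z dA = ∫_0^{2π} ∫_0^{4} (160) · r dr dθ.

Inner (r from 0 to 4): 1280.
Outer (θ from 0 to 2π): 2560π.

Therefore ∮_C F · dr = 2560π.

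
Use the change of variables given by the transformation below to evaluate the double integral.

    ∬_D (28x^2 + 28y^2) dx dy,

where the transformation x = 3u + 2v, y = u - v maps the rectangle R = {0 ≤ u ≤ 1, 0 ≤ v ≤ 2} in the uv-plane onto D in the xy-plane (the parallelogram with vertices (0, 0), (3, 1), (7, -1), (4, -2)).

Compute the Jacobian determinant of (x, y) with respect to (u, v):

    ∂(x,y)/∂(u,v) = | 3  2 | = (3)(-1) - (2)(1) = -5.
                   | 1  -1 |

Its absolute value is |J| = 5 (the area scaling factor).

Substituting x = 3u + 2v, y = u - v into the integrand,

    28x^2 + 28y^2 → 280u^2 + 280u v + 140v^2,

so the integral becomes

    ∬_R (280u^2 + 280u v + 140v^2) · |J| du dv = ∫_0^1 ∫_0^2 (1400u^2 + 1400u v + 700v^2) dv du.

Inner (v): 2800u^2 + 2800u + 5600/3.
Outer (u): 4200.

Therefore ∬_D (28x^2 + 28y^2) dx dy = 4200.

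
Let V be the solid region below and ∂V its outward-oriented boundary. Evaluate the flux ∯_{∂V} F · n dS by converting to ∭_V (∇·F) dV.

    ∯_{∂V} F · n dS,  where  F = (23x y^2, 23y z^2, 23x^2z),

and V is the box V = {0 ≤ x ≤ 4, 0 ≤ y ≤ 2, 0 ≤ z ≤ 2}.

By the divergence theorem,

    ∯_{∂V} F · n dS = ∭_V (∇ · F) dV.

Compute the divergence:
    ∇ · F = ∂F_x/∂x + ∂F_y/∂y + ∂F_z/∂z = 23y^2 + 23z^2 + 23x^2 = 23x^2 + 23y^2 + 23z^2.

V is a rectangular box, so dV = dx dy dz with 0 ≤ x ≤ 4, 0 ≤ y ≤ 2, 0 ≤ z ≤ 2.

Integrate (23x^2 + 23y^2 + 23z^2) over V as an iterated integral:

    ∭_V (∇·F) dV = ∫_0^{4} ∫_0^{2} ∫_0^{2} (23x^2 + 23y^2 + 23z^2) dz dy dx.

Inner (z from 0 to 2): 46x^2 + 46y^2 + 184/3.
Middle (y from 0 to 2): 92x^2 + 736/3.
Outer (x from 0 to 4): 2944.

Therefore ∯_{∂V} F · n dS = 2944.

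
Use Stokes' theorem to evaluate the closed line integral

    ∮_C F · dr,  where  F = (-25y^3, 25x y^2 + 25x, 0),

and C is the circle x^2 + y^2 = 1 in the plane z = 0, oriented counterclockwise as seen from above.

Let S be the flat disk x^2 + y^2 ≤ 1 in the plane z = 0, with upward unit normal n̂ = ẑ. By Stokes' theorem,

    ∮_C F · dr = ∬_S (∇ × F) · n̂ dS = ∬_D (curl F)_z dA,

where D is the disk x^2 + y^2 ≤ 1.

Compute the curl of F = (-25y^3, 25x y^2 + 25x, 0):
    (∇ × F)_x = ∂F_z/∂y - ∂F_y/∂z = 0,
    (∇ × F)_y = ∂F_x/∂z - ∂F_z/∂x = 0,
    (∇ × F)_z = ∂F_y/∂x - ∂F_x/∂y = 100y^2 + 25.

On z = 0, (curl F)_z = 100y^2 + 25.

Convert to polar (x = r cos θ, y = r sin θ, dA = r dr dθ); the integrand becomes 100r^2sin(θ)^2 + 25, so

    ∬_D (curl F)_z dA = ∫_0^{2π} ∫_0^{1} (100r^2sin(θ)^2 + 25) · r dr dθ.

Inner (r from 0 to 1): 25sin(θ)^2 + 25/2.
Outer (θ from 0 to 2π): 50π.

Therefore ∮_C F · dr = 50π.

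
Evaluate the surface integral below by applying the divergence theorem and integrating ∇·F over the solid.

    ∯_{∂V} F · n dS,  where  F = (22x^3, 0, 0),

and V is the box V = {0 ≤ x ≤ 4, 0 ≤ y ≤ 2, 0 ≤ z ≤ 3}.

By the divergence theorem,

    ∯_{∂V} F · n dS = ∭_V (∇ · F) dV.

Compute the divergence:
    ∇ · F = ∂F_x/∂x + ∂F_y/∂y + ∂F_z/∂z = 66x^2 + 0 + 0 = 66x^2.

V is a rectangular box, so dV = dx dy dz with 0 ≤ x ≤ 4, 0 ≤ y ≤ 2, 0 ≤ z ≤ 3.

Integrate (66x^2) over V as an iterated integral:

    ∭_V (∇·F) dV = ∫_0^{4} ∫_0^{2} ∫_0^{3} (66x^2) dz dy dx.

Inner (z from 0 to 3): 198x^2.
Middle (y from 0 to 2): 396x^2.
Outer (x from 0 to 4): 8448.

Therefore ∯_{∂V} F · n dS = 8448.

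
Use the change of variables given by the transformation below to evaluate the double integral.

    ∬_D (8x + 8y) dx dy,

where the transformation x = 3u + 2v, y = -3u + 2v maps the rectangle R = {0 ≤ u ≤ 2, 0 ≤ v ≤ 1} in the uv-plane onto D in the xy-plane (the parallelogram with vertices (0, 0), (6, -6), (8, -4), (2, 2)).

Compute the Jacobian determinant of (x, y) with respect to (u, v):

    ∂(x,y)/∂(u,v) = | 3  2 | = (3)(2) - (2)(-3) = 12.
                   | -3  2 |

Its absolute value is |J| = 12 (the area scaling factor).

Substituting x = 3u + 2v, y = -3u + 2v into the integrand,

    8x + 8y → 32v,

so the integral becomes

    ∬_R (32v) · |J| du dv = ∫_0^2 ∫_0^1 (384v) dv du.

Inner (v): 192.
Outer (u): 384.

Therefore ∬_D (8x + 8y) dx dy = 384.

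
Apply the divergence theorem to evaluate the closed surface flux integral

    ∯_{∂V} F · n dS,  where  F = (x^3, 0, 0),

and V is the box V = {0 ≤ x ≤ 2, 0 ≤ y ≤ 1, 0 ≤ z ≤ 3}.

By the divergence theorem,

    ∯_{∂V} F · n dS = ∭_V (∇ · F) dV.

Compute the divergence:
    ∇ · F = ∂F_x/∂x + ∂F_y/∂y + ∂F_z/∂z = 3x^2 + 0 + 0 = 3x^2.

V is a rectangular box, so dV = dx dy dz with 0 ≤ x ≤ 2, 0 ≤ y ≤ 1, 0 ≤ z ≤ 3.

Integrate (3x^2) over V as an iterated integral:

    ∭_V (∇·F) dV = ∫_0^{2} ∫_0^{1} ∫_0^{3} (3x^2) dz dy dx.

Inner (z from 0 to 3): 9x^2.
Middle (y from 0 to 1): 9x^2.
Outer (x from 0 to 2): 24.

Therefore ∯_{∂V} F · n dS = 24.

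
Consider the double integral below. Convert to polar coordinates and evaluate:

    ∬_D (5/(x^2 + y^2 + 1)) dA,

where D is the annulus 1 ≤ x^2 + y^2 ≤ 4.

The region D is 1 ≤ r ≤ 2, 0 ≤ θ ≤ 2π in polar coordinates, where x = r cos(θ), y = r sin(θ), and dA = r dr dθ.

Under the substitution, the integrand becomes 5/(r^2 + 1), so

    ∬_D (5/(x^2 + y^2 + 1)) dA = ∫_{0}^{2π} ∫_{1}^{2} (5/(r^2 + 1)) · r dr dθ.

Inner integral (in r): ∫_{1}^{2} (5/(r^2 + 1)) · r dr = log(25sqrt(10)/8).

Outer integral (in θ): ∫_{0}^{2π} (log(25sqrt(10)/8)) dθ = log((25sqrt(10)/8)^(2π)).

Therefore ∬_D (5/(x^2 + y^2 + 1)) dA = log((25sqrt(10)/8)^(2π)).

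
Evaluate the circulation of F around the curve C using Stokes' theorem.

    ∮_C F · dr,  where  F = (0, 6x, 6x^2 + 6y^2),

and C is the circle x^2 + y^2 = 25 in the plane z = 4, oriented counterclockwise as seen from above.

Let S be the flat disk x^2 + y^2 ≤ 25 in the plane z = 4, with upward unit normal n̂ = ẑ. By Stokes' theorem,

    ∮_C F · dr = ∬_S (∇ × F) · n̂ dS = ∬_D (curl F)_z dA,

where D is the disk x^2 + y^2 ≤ 25.

Compute the curl of F = (0, 6x, 6x^2 + 6y^2):
    (∇ × F)_x = ∂F_z/∂y - ∂F_y/∂z = 12y,
    (∇ × F)_y = ∂F_x/∂z - ∂F_z/∂x = -12x,
    (∇ × F)_z = ∂F_y/∂x - ∂F_x/∂y = 6.

On z = 4, (curl F)_z = 6.

Convert to polar (x = r cos θ, y = r sin θ, dA = r dr dθ); the integrand becomes 6, so

    ∬_D (curl F)_z dA = ∫_0^{2π} ∫_0^{5} (6) · r dr dθ.

Inner (r from 0 to 5): 75.
Outer (θ from 0 to 2π): 150π.

Therefore ∮_C F · dr = 150π.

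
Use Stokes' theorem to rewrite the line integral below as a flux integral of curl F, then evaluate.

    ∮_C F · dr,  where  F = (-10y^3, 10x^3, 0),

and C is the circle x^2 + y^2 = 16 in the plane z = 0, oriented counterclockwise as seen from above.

Let S be the flat disk x^2 + y^2 ≤ 16 in the plane z = 0, with upward unit normal n̂ = ẑ. By Stokes' theorem,

    ∮_C F · dr = ∬_S (∇ × F) · n̂ dS = ∬_D (curl F)_z dA,

where D is the disk x^2 + y^2 ≤ 16.

Compute the curl of F = (-10y^3, 10x^3, 0):
    (∇ × F)_x = ∂F_z/∂y - ∂F_y/∂z = 0,
    (∇ × F)_y = ∂F_x/∂z - ∂F_z/∂x = 0,
    (∇ × F)_z = ∂F_y/∂x - ∂F_x/∂y = 30x^2 + 30y^2.

On z = 0, (curl F)_z = 30x^2 + 30y^2.

Convert to polar (x = r cos θ, y = r sin θ, dA = r dr dθ); the integrand becomes 30r^2, so

    ∬_D (curl F)_z dA = ∫_0^{2π} ∫_0^{4} (30r^2) · r dr dθ.

Inner (r from 0 to 4): 1920.
Outer (θ from 0 to 2π): 3840π.

Therefore ∮_C F · dr = 3840π.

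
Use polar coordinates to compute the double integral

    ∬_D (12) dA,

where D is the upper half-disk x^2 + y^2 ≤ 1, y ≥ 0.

The region D is 0 ≤ r ≤ 1, 0 ≤ θ ≤ π in polar coordinates, where x = r cos(θ), y = r sin(θ), and dA = r dr dθ.

Under the substitution, the integrand becomes 12, so

    ∬_D (12) dA = ∫_{0}^{π} ∫_{0}^{1} (12) · r dr dθ.

Inner integral (in r): ∫_{0}^{1} (12) · r dr = 6.

Outer integral (in θ): ∫_{0}^{π} (6) dθ = 6π.

Therefore ∬_D (12) dA = 6π.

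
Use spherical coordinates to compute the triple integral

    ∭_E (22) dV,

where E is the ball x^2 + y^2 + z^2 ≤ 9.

In spherical coordinates, x = ρ sin(φ) cos(θ), y = ρ sin(φ) sin(θ), z = ρ cos(φ), and dV = ρ^2 sin(φ) dρ dφ dθ.

The integrand becomes 22, so

    ∭_E (22) dV = ∫_{0}^{2π} ∫_{0}^{π} ∫_{0}^{3} (22) · ρ^2 sin(φ) dρ dφ dθ.

Inner (ρ): 198sin(φ).
Middle (φ): 396.
Outer (θ): 792π.

Therefore the triple integral equals 792π.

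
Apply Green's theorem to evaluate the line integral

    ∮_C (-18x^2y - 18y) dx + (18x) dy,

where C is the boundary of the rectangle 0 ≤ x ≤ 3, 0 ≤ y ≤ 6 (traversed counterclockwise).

Green's theorem converts the closed line integral into a double integral over the enclosed region D:

    ∮_C P dx + Q dy = ∬_D (∂Q/∂x - ∂P/∂y) dA.

Here P = -18x^2y - 18y, Q = 18x, so

    ∂Q/∂x = 18,    ∂P/∂y = -18x^2 - 18,
    ∂Q/∂x - ∂P/∂y = 18x^2 + 36.

D is the region 0 ≤ x ≤ 3, 0 ≤ y ≤ 6. Evaluating the double integral:

    ∬_D (18x^2 + 36) dA = ∫_0^{3} ∫_0^{6} (18x^2 + 36) dy dx.

Inner (y from 0 to 6): 108x^2 + 216.
Outer (x from 0 to 3): 1620.

Therefore ∮_C P dx + Q dy = 1620.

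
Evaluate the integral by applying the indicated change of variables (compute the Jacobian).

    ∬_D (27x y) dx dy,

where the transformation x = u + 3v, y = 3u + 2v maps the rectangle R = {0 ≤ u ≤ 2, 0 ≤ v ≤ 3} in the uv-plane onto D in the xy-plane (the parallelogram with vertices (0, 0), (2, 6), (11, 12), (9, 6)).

Compute the Jacobian determinant of (x, y) with respect to (u, v):

    ∂(x,y)/∂(u,v) = | 1  3 | = (1)(2) - (3)(3) = -7.
                   | 3  2 |

Its absolute value is |J| = 7 (the area scaling factor).

Substituting x = u + 3v, y = 3u + 2v into the integrand,

    27x y → 81u^2 + 297u v + 162v^2,

so the integral becomes

    ∬_R (81u^2 + 297u v + 162v^2) · |J| du dv = ∫_0^2 ∫_0^3 (567u^2 + 2079u v + 1134v^2) dv du.

Inner (v): 1701u^2 + 18711u/2 + 10206.
Outer (u): 43659.

Therefore ∬_D (27x y) dx dy = 43659.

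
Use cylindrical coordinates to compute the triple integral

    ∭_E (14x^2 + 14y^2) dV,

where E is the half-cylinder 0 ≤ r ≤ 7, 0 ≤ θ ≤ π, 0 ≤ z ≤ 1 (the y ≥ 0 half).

In cylindrical coordinates, x = r cos(θ), y = r sin(θ), z = z, and dV = r dr dθ dz.

The integrand becomes 14r^2, so

    ∭_E (14x^2 + 14y^2) dV = ∫_{0}^{π} ∫_{0}^{7} ∫_{0}^{1} (14r^2) · r dz dr dθ.

Inner (z): 14r^3.
Middle (r from 0 to 7): 16807/2.
Outer (θ): 16807π/2.

Therefore the triple integral equals 16807π/2.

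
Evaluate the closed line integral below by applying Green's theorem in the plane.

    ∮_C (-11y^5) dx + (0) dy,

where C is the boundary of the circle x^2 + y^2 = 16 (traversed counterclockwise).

Green's theorem converts the closed line integral into a double integral over the enclosed region D:

    ∮_C P dx + Q dy = ∬_D (∂Q/∂x - ∂P/∂y) dA.

Here P = -11y^5, Q = 0, so

    ∂Q/∂x = 0,    ∂P/∂y = -55y^4,
    ∂Q/∂x - ∂P/∂y = 55y^4.

D is the region x^2 + y^2 ≤ 16. Evaluating the double integral:

In polar coordinates (x = r cos θ, y = r sin θ, dA = r dr dθ) the integrand becomes 55r^4sin(θ)^4, so

    ∬_D (55y^4) dA = ∫_0^{2π} ∫_0^{4} (55r^4sin(θ)^4) · r dr dθ.

Inner (r from 0 to 4): 112640sin(θ)^4/3.
Outer (θ from 0 to 2π): 28160π.

Therefore ∮_C P dx + Q dy = 28160π.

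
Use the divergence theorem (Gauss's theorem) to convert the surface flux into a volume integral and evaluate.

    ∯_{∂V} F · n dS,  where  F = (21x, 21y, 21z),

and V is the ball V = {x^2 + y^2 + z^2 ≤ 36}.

By the divergence theorem,

    ∯_{∂V} F · n dS = ∭_V (∇ · F) dV.

Compute the divergence:
    ∇ · F = ∂F_x/∂x + ∂F_y/∂y + ∂F_z/∂z = 21 + 21 + 21 = 63.

In spherical coordinates, x = ρ sin(φ) cos(θ), y = ρ sin(φ) sin(θ), z = ρ cos(φ), dV = ρ^2 sin(φ) dρ dφ dθ, with 0 ≤ ρ ≤ 6, 0 ≤ φ ≤ π, 0 ≤ θ ≤ 2π.

The integrand, after substitution and multiplying by the volume element, becomes (63) · ρ^2 sin(φ), so

    ∭_V (∇·F) dV = ∫_0^{2π} ∫_0^{π} ∫_0^{6} (63) · ρ^2 sin(φ) dρ dφ dθ.

Inner (ρ from 0 to 6): 4536sin(φ).
Middle (φ from 0 to π): 9072.
Outer (θ from 0 to 2π): 18144π.

Therefore ∯_{∂V} F · n dS = 18144π.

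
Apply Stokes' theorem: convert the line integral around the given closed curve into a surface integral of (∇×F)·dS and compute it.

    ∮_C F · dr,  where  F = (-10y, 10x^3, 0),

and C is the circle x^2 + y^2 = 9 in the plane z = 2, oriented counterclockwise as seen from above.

Let S be the flat disk x^2 + y^2 ≤ 9 in the plane z = 2, with upward unit normal n̂ = ẑ. By Stokes' theorem,

    ∮_C F · dr = ∬_S (∇ × F) · n̂ dS = ∬_D (curl F)_z dA,

where D is the disk x^2 + y^2 ≤ 9.

Compute the curl of F = (-10y, 10x^3, 0):
    (∇ × F)_x = ∂F_z/∂y - ∂F_y/∂z = 0,
    (∇ × F)_y = ∂F_x/∂z - ∂F_z/∂x = 0,
    (∇ × F)_z = ∂F_y/∂x - ∂F_x/∂y = 30x^2 + 10.

On z = 2, (curl F)_z = 30x^2 + 10.

Convert to polar (x = r cos θ, y = r sin θ, dA = r dr dθ); the integrand becomes 30r^2cos(θ)^2 + 10, so

    ∬_D (curl F)_z dA = ∫_0^{2π} ∫_0^{3} (30r^2cos(θ)^2 + 10) · r dr dθ.

Inner (r from 0 to 3): 1215cos(θ)^2/2 + 45.
Outer (θ from 0 to 2π): 1395π/2.

Therefore ∮_C F · dr = 1395π/2.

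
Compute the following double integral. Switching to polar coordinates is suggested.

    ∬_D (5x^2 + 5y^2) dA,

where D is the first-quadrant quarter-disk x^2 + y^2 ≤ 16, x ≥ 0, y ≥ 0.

The region D is 0 ≤ r ≤ 4, 0 ≤ θ ≤ π/2 in polar coordinates, where x = r cos(θ), y = r sin(θ), and dA = r dr dθ.

Under the substitution, the integrand becomes 5r^2, so

    ∬_D (5x^2 + 5y^2) dA = ∫_{0}^{π/2} ∫_{0}^{4} (5r^2) · r dr dθ.

Inner integral (in r): ∫_{0}^{4} (5r^2) · r dr = 320.

Outer integral (in θ): ∫_{0}^{π/2} (320) dθ = 160π.

Therefore ∬_D (5x^2 + 5y^2) dA = 160π.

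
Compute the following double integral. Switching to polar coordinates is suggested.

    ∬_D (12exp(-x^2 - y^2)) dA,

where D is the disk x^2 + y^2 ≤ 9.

The region D is 0 ≤ r ≤ 3, 0 ≤ θ ≤ 2π in polar coordinates, where x = r cos(θ), y = r sin(θ), and dA = r dr dθ.

Under the substitution, the integrand becomes 12exp(-r^2), so

    ∬_D (12exp(-x^2 - y^2)) dA = ∫_{0}^{2π} ∫_{0}^{3} (12exp(-r^2)) · r dr dθ.

Inner integral (in r): ∫_{0}^{3} (12exp(-r^2)) · r dr = 6 - 6exp(-9).

Outer integral (in θ): ∫_{0}^{2π} (6 - 6exp(-9)) dθ = -12π exp(-9) + 12π.

Therefore ∬_D (12exp(-x^2 - y^2)) dA = -12π exp(-9) + 12π.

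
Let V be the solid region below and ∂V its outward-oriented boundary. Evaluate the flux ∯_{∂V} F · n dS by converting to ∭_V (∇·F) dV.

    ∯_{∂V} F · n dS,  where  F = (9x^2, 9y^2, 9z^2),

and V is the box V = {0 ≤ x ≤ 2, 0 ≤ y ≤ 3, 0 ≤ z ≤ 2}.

By the divergence theorem,

    ∯_{∂V} F · n dS = ∭_V (∇ · F) dV.

Compute the divergence:
    ∇ · F = ∂F_x/∂x + ∂F_y/∂y + ∂F_z/∂z = 18x + 18y + 18z.

V is a rectangular box, so dV = dx dy dz with 0 ≤ x ≤ 2, 0 ≤ y ≤ 3, 0 ≤ z ≤ 2.

Integrate (18x + 18y + 18z) over V as an iterated integral:

    ∭_V (∇·F) dV = ∫_0^{2} ∫_0^{3} ∫_0^{2} (18x + 18y + 18z) dz dy dx.

Inner (z from 0 to 2): 36x + 36y + 36.
Middle (y from 0 to 3): 108x + 270.
Outer (x from 0 to 2): 756.

Therefore ∯_{∂V} F · n dS = 756.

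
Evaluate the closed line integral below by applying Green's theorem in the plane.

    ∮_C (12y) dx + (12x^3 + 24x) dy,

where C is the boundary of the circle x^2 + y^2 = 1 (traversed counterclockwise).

Green's theorem converts the closed line integral into a double integral over the enclosed region D:

    ∮_C P dx + Q dy = ∬_D (∂Q/∂x - ∂P/∂y) dA.

Here P = 12y, Q = 12x^3 + 24x, so

    ∂Q/∂x = 36x^2 + 24,    ∂P/∂y = 12,
    ∂Q/∂x - ∂P/∂y = 36x^2 + 12.

D is the region x^2 + y^2 ≤ 1. Evaluating the double integral:

In polar coordinates (x = r cos θ, y = r sin θ, dA = r dr dθ) the integrand becomes 36r^2cos(θ)^2 + 12, so

    ∬_D (36x^2 + 12) dA = ∫_0^{2π} ∫_0^{1} (36r^2cos(θ)^2 + 12) · r dr dθ.

Inner (r from 0 to 1): 9cos(θ)^2 + 6.
Outer (θ from 0 to 2π): 21π.

Therefore ∮_C P dx + Q dy = 21π.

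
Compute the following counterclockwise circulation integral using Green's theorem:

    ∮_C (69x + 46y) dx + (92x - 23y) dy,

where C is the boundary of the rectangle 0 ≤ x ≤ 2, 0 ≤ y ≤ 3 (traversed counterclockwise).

Green's theorem converts the closed line integral into a double integral over the enclosed region D:

    ∮_C P dx + Q dy = ∬_D (∂Q/∂x - ∂P/∂y) dA.

Here P = 69x + 46y, Q = 92x - 23y, so

    ∂Q/∂x = 92,    ∂P/∂y = 46,
    ∂Q/∂x - ∂P/∂y = 46.

D is the region 0 ≤ x ≤ 2, 0 ≤ y ≤ 3. Evaluating the double integral:

    ∬_D (46) dA = ∫_0^{2} ∫_0^{3} (46) dy dx.

Inner (y from 0 to 3): 138.
Outer (x from 0 to 2): 276.

Therefore ∮_C P dx + Q dy = 276.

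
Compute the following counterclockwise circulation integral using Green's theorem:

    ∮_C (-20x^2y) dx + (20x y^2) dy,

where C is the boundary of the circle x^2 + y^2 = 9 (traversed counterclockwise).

Green's theorem converts the closed line integral into a double integral over the enclosed region D:

    ∮_C P dx + Q dy = ∬_D (∂Q/∂x - ∂P/∂y) dA.

Here P = -20x^2y, Q = 20x y^2, so

    ∂Q/∂x = 20y^2,    ∂P/∂y = -20x^2,
    ∂Q/∂x - ∂P/∂y = 20x^2 + 20y^2.

D is the region x^2 + y^2 ≤ 9. Evaluating the double integral:

In polar coordinates (x = r cos θ, y = r sin θ, dA = r dr dθ) the integrand becomes 20r^2, so

    ∬_D (20x^2 + 20y^2) dA = ∫_0^{2π} ∫_0^{3} (20r^2) · r dr dθ.

Inner (r from 0 to 3): 405.
Outer (θ from 0 to 2π): 810π.

Therefore ∮_C P dx + Q dy = 810π.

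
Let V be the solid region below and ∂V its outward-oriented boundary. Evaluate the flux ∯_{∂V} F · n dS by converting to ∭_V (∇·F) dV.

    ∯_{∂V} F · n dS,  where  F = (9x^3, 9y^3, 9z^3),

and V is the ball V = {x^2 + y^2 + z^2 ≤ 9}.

By the divergence theorem,

    ∯_{∂V} F · n dS = ∭_V (∇ · F) dV.

Compute the divergence:
    ∇ · F = ∂F_x/∂x + ∂F_y/∂y + ∂F_z/∂z = 27x^2 + 27y^2 + 27z^2.

In spherical coordinates, x = ρ sin(φ) cos(θ), y = ρ sin(φ) sin(θ), z = ρ cos(φ), dV = ρ^2 sin(φ) dρ dφ dθ, with 0 ≤ ρ ≤ 3, 0 ≤ φ ≤ π, 0 ≤ θ ≤ 2π.

The integrand, after substitution and multiplying by the volume element, becomes (27ρ^2) · ρ^2 sin(φ), so

    ∭_V (∇·F) dV = ∫_0^{2π} ∫_0^{π} ∫_0^{3} (27ρ^2) · ρ^2 sin(φ) dρ dφ dθ.

Inner (ρ from 0 to 3): 6561sin(φ)/5.
Middle (φ from 0 to π): 13122/5.
Outer (θ from 0 to 2π): 26244π/5.

Therefore ∯_{∂V} F · n dS = 26244π/5.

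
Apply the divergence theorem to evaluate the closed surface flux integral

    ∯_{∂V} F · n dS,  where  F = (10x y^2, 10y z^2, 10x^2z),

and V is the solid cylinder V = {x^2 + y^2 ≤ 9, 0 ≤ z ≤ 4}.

By the divergence theorem,

    ∯_{∂V} F · n dS = ∭_V (∇ · F) dV.

Compute the divergence:
    ∇ · F = ∂F_x/∂x + ∂F_y/∂y + ∂F_z/∂z = 10y^2 + 10z^2 + 10x^2 = 10x^2 + 10y^2 + 10z^2.

In cylindrical coordinates, x = r cos(θ), y = r sin(θ), z = z, dV = r dr dθ dz, with 0 ≤ r ≤ 3, 0 ≤ θ ≤ 2π, 0 ≤ z ≤ 4.

The integrand, after substitution and multiplying by the volume element, becomes (10r^2 + 10z^2) · r, so

    ∭_V (∇·F) dV = ∫_0^{2π} ∫_0^{3} ∫_0^{4} (10r^2 + 10z^2) · r dz dr dθ.

Inner (z from 0 to 4): 40r (r^2 + 16/3).
Middle (r from 0 to 3): 1770.
Outer (θ from 0 to 2π): 3540π.

Therefore ∯_{∂V} F · n dS = 3540π.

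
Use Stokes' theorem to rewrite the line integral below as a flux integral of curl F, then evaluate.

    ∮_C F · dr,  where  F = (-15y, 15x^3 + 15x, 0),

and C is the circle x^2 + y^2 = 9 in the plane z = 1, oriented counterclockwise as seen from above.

Let S be the flat disk x^2 + y^2 ≤ 9 in the plane z = 1, with upward unit normal n̂ = ẑ. By Stokes' theorem,

    ∮_C F · dr = ∬_S (∇ × F) · n̂ dS = ∬_D (curl F)_z dA,

where D is the disk x^2 + y^2 ≤ 9.

Compute the curl of F = (-15y, 15x^3 + 15x, 0):
    (∇ × F)_x = ∂F_z/∂y - ∂F_y/∂z = 0,
    (∇ × F)_y = ∂F_x/∂z - ∂F_z/∂x = 0,
    (∇ × F)_z = ∂F_y/∂x - ∂F_x/∂y = 45x^2 + 30.

On z = 1, (curl F)_z = 45x^2 + 30.

Convert to polar (x = r cos θ, y = r sin θ, dA = r dr dθ); the integrand becomes 45r^2cos(θ)^2 + 30, so

    ∬_D (curl F)_z dA = ∫_0^{2π} ∫_0^{3} (45r^2cos(θ)^2 + 30) · r dr dθ.

Inner (r from 0 to 3): 3645cos(θ)^2/4 + 135.
Outer (θ from 0 to 2π): 4725π/4.

Therefore ∮_C F · dr = 4725π/4.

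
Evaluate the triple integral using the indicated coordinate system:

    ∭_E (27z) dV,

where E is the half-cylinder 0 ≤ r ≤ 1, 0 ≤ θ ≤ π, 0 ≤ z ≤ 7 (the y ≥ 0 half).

In cylindrical coordinates, x = r cos(θ), y = r sin(θ), z = z, and dV = r dr dθ dz.

The integrand becomes 27z, so

    ∭_E (27z) dV = ∫_{0}^{π} ∫_{0}^{1} ∫_{0}^{7} (27z) · r dz dr dθ.

Inner (z): 1323r/2.
Middle (r from 0 to 1): 1323/4.
Outer (θ): 1323π/4.

Therefore the triple integral equals 1323π/4.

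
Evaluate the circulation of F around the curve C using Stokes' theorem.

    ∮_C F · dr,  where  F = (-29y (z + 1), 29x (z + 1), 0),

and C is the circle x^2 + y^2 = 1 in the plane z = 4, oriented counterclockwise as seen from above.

Let S be the flat disk x^2 + y^2 ≤ 1 in the plane z = 4, with upward unit normal n̂ = ẑ. By Stokes' theorem,

    ∮_C F · dr = ∬_S (∇ × F) · n̂ dS = ∬_D (curl F)_z dA,

where D is the disk x^2 + y^2 ≤ 1.

Compute the curl of F = (-29y (z + 1), 29x (z + 1), 0):
    (∇ × F)_x = ∂F_z/∂y - ∂F_y/∂z = -29x,
    (∇ × F)_y = ∂F_x/∂z - ∂F_z/∂x = -29y,
    (∇ × F)_z = ∂F_y/∂x - ∂F_x/∂y = 58z + 58.

On z = 4, (curl F)_z = 290.

Convert to polar (x = r cos θ, y = r sin θ, dA = r dr dθ); the integrand becomes 290, so

    ∬_D (curl F)_z dA = ∫_0^{2π} ∫_0^{1} (290) · r dr dθ.

Inner (r from 0 to 1): 145.
Outer (θ from 0 to 2π): 290π.

Therefore ∮_C F · dr = 290π.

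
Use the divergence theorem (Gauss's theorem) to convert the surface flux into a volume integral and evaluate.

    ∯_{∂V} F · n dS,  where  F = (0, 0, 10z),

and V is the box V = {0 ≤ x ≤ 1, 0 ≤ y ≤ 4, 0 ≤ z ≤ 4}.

By the divergence theorem,

    ∯_{∂V} F · n dS = ∭_V (∇ · F) dV.

Compute the divergence:
    ∇ · F = ∂F_x/∂x + ∂F_y/∂y + ∂F_z/∂z = 0 + 0 + 10 = 10.

V is a rectangular box, so dV = dx dy dz with 0 ≤ x ≤ 1, 0 ≤ y ≤ 4, 0 ≤ z ≤ 4.

Integrate (10) over V as an iterated integral:

    ∭_V (∇·F) dV = ∫_0^{1} ∫_0^{4} ∫_0^{4} (10) dz dy dx.

Inner (z from 0 to 4): 40.
Middle (y from 0 to 4): 160.
Outer (x from 0 to 1): 160.

Therefore ∯_{∂V} F · n dS = 160.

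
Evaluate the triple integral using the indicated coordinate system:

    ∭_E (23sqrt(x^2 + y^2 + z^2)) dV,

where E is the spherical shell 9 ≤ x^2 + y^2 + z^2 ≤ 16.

In spherical coordinates, x = ρ sin(φ) cos(θ), y = ρ sin(φ) sin(θ), z = ρ cos(φ), and dV = ρ^2 sin(φ) dρ dφ dθ.

The integrand becomes 23ρ, so

    ∭_E (23sqrt(x^2 + y^2 + z^2)) dV = ∫_{0}^{2π} ∫_{0}^{π} ∫_{3}^{4} (23ρ) · ρ^2 sin(φ) dρ dφ dθ.

Inner (ρ): 4025sin(φ)/4.
Middle (φ): 4025/2.
Outer (θ): 4025π.

Therefore the triple integral equals 4025π.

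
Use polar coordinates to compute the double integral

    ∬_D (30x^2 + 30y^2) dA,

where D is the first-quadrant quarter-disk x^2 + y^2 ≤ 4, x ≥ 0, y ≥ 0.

The region D is 0 ≤ r ≤ 2, 0 ≤ θ ≤ π/2 in polar coordinates, where x = r cos(θ), y = r sin(θ), and dA = r dr dθ.

Under the substitution, the integrand becomes 30r^2, so

    ∬_D (30x^2 + 30y^2) dA = ∫_{0}^{π/2} ∫_{0}^{2} (30r^2) · r dr dθ.

Inner integral (in r): ∫_{0}^{2} (30r^2) · r dr = 120.

Outer integral (in θ): ∫_{0}^{π/2} (120) dθ = 60π.

Therefore ∬_D (30x^2 + 30y^2) dA = 60π.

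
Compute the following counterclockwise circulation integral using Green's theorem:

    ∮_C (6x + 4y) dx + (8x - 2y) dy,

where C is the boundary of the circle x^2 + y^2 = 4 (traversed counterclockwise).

Green's theorem converts the closed line integral into a double integral over the enclosed region D:

    ∮_C P dx + Q dy = ∬_D (∂Q/∂x - ∂P/∂y) dA.

Here P = 6x + 4y, Q = 8x - 2y, so

    ∂Q/∂x = 8,    ∂P/∂y = 4,
    ∂Q/∂x - ∂P/∂y = 4.

D is the region x^2 + y^2 ≤ 4. Evaluating the double integral:

In polar coordinates (x = r cos θ, y = r sin θ, dA = r dr dθ) the integrand becomes 4, so

    ∬_D (4) dA = ∫_0^{2π} ∫_0^{2} (4) · r dr dθ.

Inner (r from 0 to 2): 8.
Outer (θ from 0 to 2π): 16π.

Therefore ∮_C P dx + Q dy = 16π.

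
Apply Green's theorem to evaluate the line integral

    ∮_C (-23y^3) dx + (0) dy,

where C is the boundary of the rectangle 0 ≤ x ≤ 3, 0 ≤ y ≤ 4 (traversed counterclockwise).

Green's theorem converts the closed line integral into a double integral over the enclosed region D:

    ∮_C P dx + Q dy = ∬_D (∂Q/∂x - ∂P/∂y) dA.

Here P = -23y^3, Q = 0, so

    ∂Q/∂x = 0,    ∂P/∂y = -69y^2,
    ∂Q/∂x - ∂P/∂y = 69y^2.

D is the region 0 ≤ x ≤ 3, 0 ≤ y ≤ 4. Evaluating the double integral:

    ∬_D (69y^2) dA = ∫_0^{3} ∫_0^{4} (69y^2) dy dx.

Inner (y from 0 to 4): 1472.
Outer (x from 0 to 3): 4416.

Therefore ∮_C P dx + Q dy = 4416.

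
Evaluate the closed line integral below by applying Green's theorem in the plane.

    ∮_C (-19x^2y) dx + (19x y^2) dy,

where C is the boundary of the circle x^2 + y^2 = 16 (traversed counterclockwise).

Green's theorem converts the closed line integral into a double integral over the enclosed region D:

    ∮_C P dx + Q dy = ∬_D (∂Q/∂x - ∂P/∂y) dA.

Here P = -19x^2y, Q = 19x y^2, so

    ∂Q/∂x = 19y^2,    ∂P/∂y = -19x^2,
    ∂Q/∂x - ∂P/∂y = 19x^2 + 19y^2.

D is the region x^2 + y^2 ≤ 16. Evaluating the double integral:

In polar coordinates (x = r cos θ, y = r sin θ, dA = r dr dθ) the integrand becomes 19r^2, so

    ∬_D (19x^2 + 19y^2) dA = ∫_0^{2π} ∫_0^{4} (19r^2) · r dr dθ.

Inner (r from 0 to 4): 1216.
Outer (θ from 0 to 2π): 2432π.

Therefore ∮_C P dx + Q dy = 2432π.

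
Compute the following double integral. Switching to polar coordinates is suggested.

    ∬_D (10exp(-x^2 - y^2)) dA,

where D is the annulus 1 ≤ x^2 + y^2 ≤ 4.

The region D is 1 ≤ r ≤ 2, 0 ≤ θ ≤ 2π in polar coordinates, where x = r cos(θ), y = r sin(θ), and dA = r dr dθ.

Under the substitution, the integrand becomes 10exp(-r^2), so

    ∬_D (10exp(-x^2 - y^2)) dA = ∫_{0}^{2π} ∫_{1}^{2} (10exp(-r^2)) · r dr dθ.

Inner integral (in r): ∫_{1}^{2} (10exp(-r^2)) · r dr = -(5 - 5exp(3))exp(-4).

Outer integral (in θ): ∫_{0}^{2π} (-(5 - 5exp(3))exp(-4)) dθ = -10π (1 - exp(3))exp(-4).

Therefore ∬_D (10exp(-x^2 - y^2)) dA = -10π (1 - exp(3))exp(-4).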